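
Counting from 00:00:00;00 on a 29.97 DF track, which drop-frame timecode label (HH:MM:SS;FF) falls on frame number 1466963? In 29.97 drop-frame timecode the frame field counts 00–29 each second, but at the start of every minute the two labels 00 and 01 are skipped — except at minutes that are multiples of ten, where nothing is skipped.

13:35:47;21

Ten DF minutes hold 17982 frames, so frame 1466963 lies in block 81 (frames 1456542–1474523) with 10421 frames into that block.
The block's first minute is 1800 frames and the rest 1798 each; 10421 frames reaches minute 5, so 81 × 18 + 5 × 2 = 1468 labels have been skipped so far.
Adding those back, label number 1466963 + 1468 = 1468431 at 30 labels/s is 48947 s + 21 f = 13 h 35 min 47 s frame 21, i.e. 13:35:47;21.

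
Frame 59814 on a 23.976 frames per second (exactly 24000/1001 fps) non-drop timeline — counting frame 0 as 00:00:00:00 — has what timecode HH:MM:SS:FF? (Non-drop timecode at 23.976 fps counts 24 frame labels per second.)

59814 ÷ 24 = 2492 full seconds, remainder 6 frames.
2492 s = 0 h 41 min 32 s.
Timecode: 00:41:32:06.

00:41:32:06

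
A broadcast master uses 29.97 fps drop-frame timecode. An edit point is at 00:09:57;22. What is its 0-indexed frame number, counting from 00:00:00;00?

17914

Complete 10-minute blocks: 0, each 17982 frames → 0.
Remaining 9 whole minutes in the current block: 1800 + 8 × 1798 = 16184 frames.
Within the current minute: 57 × 30 + 22 − 2 = 1730 (labels ;00/;01 skipped at this minute). Total = 0 + 16184 + 1730 = 17914.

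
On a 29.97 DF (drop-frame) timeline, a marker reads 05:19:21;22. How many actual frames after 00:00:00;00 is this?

574276

As if non-drop at 30 labels/s: (5 × 3600 + 19 × 60 + 21) × 30 + 22 = 574852.
Minute boundaries passed: 319; those not divisible by 10: 319 − 31 = 288; dropped labels = 2 × 288 = 576.
Actual frame index = 574852 − 576 = 574276.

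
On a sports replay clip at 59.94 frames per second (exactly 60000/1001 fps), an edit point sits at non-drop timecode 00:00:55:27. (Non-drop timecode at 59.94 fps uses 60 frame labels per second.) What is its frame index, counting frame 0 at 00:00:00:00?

3327

Total seconds to the label: (0 × 3600 + 0 × 60 + 55) = 55.
Frame index = 55 × 60 + 27 = 3327.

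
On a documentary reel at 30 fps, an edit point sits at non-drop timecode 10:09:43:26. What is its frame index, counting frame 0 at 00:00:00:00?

Total seconds to the label: (10 × 3600 + 9 × 60 + 43) = 36583.
Frame index = 36583 × 30 + 26 = 1097516.

frame 1097516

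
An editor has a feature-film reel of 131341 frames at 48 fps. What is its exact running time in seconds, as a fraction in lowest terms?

131341/48 seconds

Running time = 131341 ÷ (48) = 131341 × 1/48 = 131341/48 s.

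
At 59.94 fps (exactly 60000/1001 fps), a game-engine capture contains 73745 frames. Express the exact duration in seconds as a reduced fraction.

Running time = 73745 ÷ (60000/1001) = 73745 × 1001/60000 = 14763749/12000 s.

14763749/12000 seconds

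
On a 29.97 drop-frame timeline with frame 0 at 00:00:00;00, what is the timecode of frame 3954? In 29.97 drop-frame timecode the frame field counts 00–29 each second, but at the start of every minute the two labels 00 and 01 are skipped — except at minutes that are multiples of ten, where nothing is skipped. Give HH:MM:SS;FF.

Ten DF minutes hold 17982 frames, so frame 3954 lies in block 0 (frames 0–17981) with 3954 frames into that block.
The block's first minute is 1800 frames and the rest 1798 each; 3954 frames reaches minute 2, so 0 × 18 + 2 × 2 = 4 labels have been skipped so far.
Adding those back, label number 3954 + 4 = 3958 at 30 labels/s is 131 s + 28 f = 0 h 2 min 11 s frame 28, i.e. 00:02:11;28.

00:02:11;28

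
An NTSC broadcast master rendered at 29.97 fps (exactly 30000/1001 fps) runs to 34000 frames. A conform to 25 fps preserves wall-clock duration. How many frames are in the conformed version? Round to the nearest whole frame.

28362 frames

Frames at target rate = 34000 × (25) / (30000/1001) = 85085/3 ≈ 28361.667.
Nearest whole frame: 28362.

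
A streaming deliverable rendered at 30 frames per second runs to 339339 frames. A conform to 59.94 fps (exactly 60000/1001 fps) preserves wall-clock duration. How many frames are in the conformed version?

Target frames = source frames × (target rate / source rate) = 339339 × (60000/1001)/(30) = 339339 × 2000/1001 = 678000.

678000 frames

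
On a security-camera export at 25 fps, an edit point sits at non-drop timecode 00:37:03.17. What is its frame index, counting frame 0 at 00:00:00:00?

frame 55592

Total seconds to the label: (0 × 3600 + 37 × 60 + 3) = 2223.
Frame index = 2223 × 25 + 17 = 55592.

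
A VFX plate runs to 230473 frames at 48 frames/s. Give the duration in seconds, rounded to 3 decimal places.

Running time = 230473 × 1/48 = 230473/48 s ≈ 4801.521 s.

4801.521 seconds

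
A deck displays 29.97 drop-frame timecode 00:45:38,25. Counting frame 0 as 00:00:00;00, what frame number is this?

82083

Complete 10-minute blocks: 4, each 17982 frames → 71928.
Remaining 5 whole minutes in the current block: 1800 + 4 × 1798 = 8992 frames.
Within the current minute: 38 × 30 + 25 − 2 = 1163 (labels ;00/;01 skipped at this minute). Total = 71928 + 8992 + 1163 = 82083.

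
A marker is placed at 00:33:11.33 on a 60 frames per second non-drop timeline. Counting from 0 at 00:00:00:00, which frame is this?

frame 119493

Total seconds to the label: (0 × 3600 + 33 × 60 + 11) = 1991.
Frame index = 1991 × 60 + 33 = 119493.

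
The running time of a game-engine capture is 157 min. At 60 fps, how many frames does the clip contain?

565200 frames

157 min = 9420 s.
Frames = 9420 × 60 = 565200.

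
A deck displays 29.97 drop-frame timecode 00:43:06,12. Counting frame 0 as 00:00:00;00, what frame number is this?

As if non-drop at 30 labels/s: (0 × 3600 + 43 × 60 + 6) × 30 + 12 = 77592.
Minute boundaries passed: 43; those not divisible by 10: 43 − 4 = 39; dropped labels = 2 × 39 = 78.
Actual frame index = 77592 − 78 = 77514.

77514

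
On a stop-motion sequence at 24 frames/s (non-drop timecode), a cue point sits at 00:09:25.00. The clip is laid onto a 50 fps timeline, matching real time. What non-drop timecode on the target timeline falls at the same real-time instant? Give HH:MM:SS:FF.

00:09:25:00

Source frame index: (0×3600 + 9×60 + 25) × 24 + 0 = 13560.
Real time: 13560 / (24) = 565 s.
Target frame: (565) × (50) = 28250.
At 50 labels/s: frame 28250 → 00:09:25:00.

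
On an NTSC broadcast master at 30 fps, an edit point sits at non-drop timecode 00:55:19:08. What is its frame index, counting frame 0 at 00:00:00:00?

frame 99578

Total seconds to the label: (0 × 3600 + 55 × 60 + 19) = 3319.
Frame index = 3319 × 30 + 8 = 99578.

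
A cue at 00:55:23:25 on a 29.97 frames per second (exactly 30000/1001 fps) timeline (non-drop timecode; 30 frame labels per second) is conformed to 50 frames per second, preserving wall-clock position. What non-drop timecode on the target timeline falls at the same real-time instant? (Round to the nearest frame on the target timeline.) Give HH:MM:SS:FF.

Source frame index: (0×3600 + 55×60 + 23) × 30 + 25 = 99715.
Real time: 99715 / (30000/1001) = 19962943/6000 s.
Target frame: (19962943/6000) × (50) = 19962943/120 ≈ 166357.858 → 166358.
At 50 labels/s: frame 166358 → 00:55:27:08.

00:55:27:08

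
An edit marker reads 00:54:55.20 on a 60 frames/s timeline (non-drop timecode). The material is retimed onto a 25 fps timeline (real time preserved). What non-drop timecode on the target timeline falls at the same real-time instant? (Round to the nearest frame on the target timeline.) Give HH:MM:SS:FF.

Source frame index: (0×3600 + 54×60 + 55) × 60 + 20 = 197720.
Real time: 197720 / (60) = 9886/3 s.
Target frame: (9886/3) × (25) = 247150/3 ≈ 82383.333 → 82383.
At 25 labels/s: frame 82383 → 00:54:55:08.

00:54:55:08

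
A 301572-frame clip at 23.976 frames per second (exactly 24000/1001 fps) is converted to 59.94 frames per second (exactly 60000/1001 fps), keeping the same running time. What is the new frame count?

753930 frames

Target frames = source frames × (target rate / source rate) = 301572 × (60000/1001)/(24000/1001) = 301572 × 5/2 = 753930.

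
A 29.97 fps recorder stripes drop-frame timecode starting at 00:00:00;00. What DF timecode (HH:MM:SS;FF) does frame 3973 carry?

00:02:12;17

Ten DF minutes hold 17982 frames, so frame 3973 lies in block 0 (frames 0–17981) with 3973 frames into that block.
The block's first minute is 1800 frames and the rest 1798 each; 3973 frames reaches minute 2, so 0 × 18 + 2 × 2 = 4 labels have been skipped so far.
Adding those back, label number 3973 + 4 = 3977 at 30 labels/s is 132 s + 17 f = 0 h 2 min 12 s frame 17, i.e. 00:02:12;17.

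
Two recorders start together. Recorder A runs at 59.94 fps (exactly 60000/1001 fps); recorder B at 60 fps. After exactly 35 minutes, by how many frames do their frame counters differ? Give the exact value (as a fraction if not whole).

35 min = 2100 s.
A emits 60000/1001 × 2100 = 18000000/143 frames; B emits 60 × 2100 = 126000.
Difference = 18000/143 frames (≈ 125.8741); B is ahead of A.

18000/143 frames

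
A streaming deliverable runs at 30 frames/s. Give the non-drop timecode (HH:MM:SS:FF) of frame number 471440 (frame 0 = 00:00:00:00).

471440 ÷ 30 = 15714 full seconds, remainder 20 frames.
15714 s = 4 h 21 min 54 s.
Timecode: 04:21:54:20.

04:21:54:20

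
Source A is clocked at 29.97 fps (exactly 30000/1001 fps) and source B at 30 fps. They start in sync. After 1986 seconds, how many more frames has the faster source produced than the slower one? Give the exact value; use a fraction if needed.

59580/1001 frames

A emits 30000/1001 × 1986 = 59580000/1001 frames; B emits 30 × 1986 = 59580.
Difference = 59580/1001 frames (≈ 59.5205); B is ahead of A.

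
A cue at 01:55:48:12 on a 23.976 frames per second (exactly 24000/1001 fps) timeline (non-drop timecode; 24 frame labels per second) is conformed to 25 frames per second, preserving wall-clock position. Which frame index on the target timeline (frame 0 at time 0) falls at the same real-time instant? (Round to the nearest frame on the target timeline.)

frame 173886

Source frame index: (1×3600 + 55×60 + 48) × 24 + 12 = 166764.
Real time: 166764 / (24000/1001) = 13910897/2000 s.
Target frame: (13910897/2000) × (25) = 13910897/80 ≈ 173886.212 → 173886.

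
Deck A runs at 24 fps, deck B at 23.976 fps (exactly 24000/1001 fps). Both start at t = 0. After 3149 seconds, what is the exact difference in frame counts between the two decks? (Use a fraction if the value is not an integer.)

A emits 24 × 3149 = 75576 frames; B emits 24000/1001 × 3149 = 75576000/1001.
Difference = 75576/1001 frames (≈ 75.5005); B is behind A.

75576/1001 frames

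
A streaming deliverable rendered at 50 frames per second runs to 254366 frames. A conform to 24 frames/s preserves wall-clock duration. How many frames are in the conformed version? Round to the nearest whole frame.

Frames at target rate = 254366 × (24) / (50) = 3052392/25 ≈ 122095.680.
Nearest whole frame: 122096.

122096 frames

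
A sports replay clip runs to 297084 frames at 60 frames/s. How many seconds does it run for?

Running time = 297084 / (60) = 4951.4 s.

4951.4 seconds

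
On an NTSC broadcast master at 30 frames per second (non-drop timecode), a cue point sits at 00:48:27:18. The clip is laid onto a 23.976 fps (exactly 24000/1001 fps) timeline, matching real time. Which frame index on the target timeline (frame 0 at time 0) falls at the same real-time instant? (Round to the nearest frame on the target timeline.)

Source frame index: (0×3600 + 48×60 + 27) × 30 + 18 = 87228.
Real time: 87228 / (30) = 14538/5 s.
Target frame: (14538/5) × (24000/1001) = 69782400/1001 ≈ 69712.687 → 69713.

frame 69713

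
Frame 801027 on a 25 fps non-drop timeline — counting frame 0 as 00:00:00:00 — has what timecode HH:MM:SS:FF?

08:54:01:02

801027 ÷ 25 = 32041 full seconds, remainder 2 frames.
32041 s = 8 h 54 min 1 s.
Timecode: 08:54:01:02.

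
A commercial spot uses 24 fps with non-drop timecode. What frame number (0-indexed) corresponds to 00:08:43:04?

frame 12556

Total seconds to the label: (0 × 3600 + 8 × 60 + 43) = 523.
Frame index = 523 × 24 + 4 = 12556.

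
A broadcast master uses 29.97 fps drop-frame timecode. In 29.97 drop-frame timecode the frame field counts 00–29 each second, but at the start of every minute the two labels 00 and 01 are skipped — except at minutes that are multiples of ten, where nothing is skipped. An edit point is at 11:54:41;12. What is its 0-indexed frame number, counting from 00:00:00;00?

1285156

As if non-drop at 30 labels/s: (11 × 3600 + 54 × 60 + 41) × 30 + 12 = 1286442.
Minute boundaries passed: 714; those not divisible by 10: 714 − 71 = 643; dropped labels = 2 × 643 = 1286.
Actual frame index = 1286442 − 1286 = 1285156.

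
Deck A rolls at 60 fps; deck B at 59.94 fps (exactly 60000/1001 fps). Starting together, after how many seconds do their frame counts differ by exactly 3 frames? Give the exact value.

50.05 seconds

The gap grows by |60000/1001 − 60| = 60/1001 frames per second.
Time for a 3-frame gap: 3 ÷ (60/1001) = 50.05 s.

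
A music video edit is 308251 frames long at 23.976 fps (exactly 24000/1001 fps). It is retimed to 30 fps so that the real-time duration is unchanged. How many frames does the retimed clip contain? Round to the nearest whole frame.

385699 frames

Frames at target rate = 308251 × (30) / (24000/1001) = 308559251/800 ≈ 385699.064.
Nearest whole frame: 385699.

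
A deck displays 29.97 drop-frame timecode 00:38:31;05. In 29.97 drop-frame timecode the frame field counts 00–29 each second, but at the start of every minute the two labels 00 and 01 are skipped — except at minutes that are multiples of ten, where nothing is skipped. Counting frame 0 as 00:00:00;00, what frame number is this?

Complete 10-minute blocks: 3, each 17982 frames → 53946.
Remaining 8 whole minutes in the current block: 1800 + 7 × 1798 = 14386 frames.
Within the current minute: 31 × 30 + 5 − 2 = 933 (labels ;00/;01 skipped at this minute). Total = 53946 + 14386 + 933 = 69265.

69265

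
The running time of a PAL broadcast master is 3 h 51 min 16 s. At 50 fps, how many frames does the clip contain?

693800 frames

3 h 51 min 16 s = 13876 s.
Frames = 13876 × 50 = 693800.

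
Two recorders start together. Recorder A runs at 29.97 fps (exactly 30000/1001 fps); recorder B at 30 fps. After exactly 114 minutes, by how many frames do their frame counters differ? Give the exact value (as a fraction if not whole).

205200/1001 frames

114 min = 6840 s.
A emits 30000/1001 × 6840 = 205200000/1001 frames; B emits 30 × 6840 = 205200.
Difference = 205200/1001 frames (≈ 204.9950); B is ahead of A.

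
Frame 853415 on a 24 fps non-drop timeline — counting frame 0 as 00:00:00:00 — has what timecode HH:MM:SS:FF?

853415 ÷ 24 = 35558 full seconds, remainder 23 frames.
35558 s = 9 h 52 min 38 s.
Timecode: 09:52:38:23.

09:52:38:23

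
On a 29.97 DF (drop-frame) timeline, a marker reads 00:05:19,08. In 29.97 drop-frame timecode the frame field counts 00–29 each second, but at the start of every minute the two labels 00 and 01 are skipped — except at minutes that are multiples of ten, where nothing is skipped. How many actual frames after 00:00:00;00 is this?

Complete 10-minute blocks: 0, each 17982 frames → 0.
Remaining 5 whole minutes in the current block: 1800 + 4 × 1798 = 8992 frames.
Within the current minute: 19 × 30 + 8 − 2 = 576 (labels ;00/;01 skipped at this minute). Total = 0 + 8992 + 576 = 9568.

9568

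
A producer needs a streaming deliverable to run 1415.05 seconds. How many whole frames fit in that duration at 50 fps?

Frames = 1415.05 × 50 = 141505/2 ≈ 70752.5000.
Complete frames: 70752.

70752 frames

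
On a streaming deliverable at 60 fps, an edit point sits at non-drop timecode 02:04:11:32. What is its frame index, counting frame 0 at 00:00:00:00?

Total seconds to the label: (2 × 3600 + 4 × 60 + 11) = 7451.
Frame index = 7451 × 60 + 32 = 447092.

447092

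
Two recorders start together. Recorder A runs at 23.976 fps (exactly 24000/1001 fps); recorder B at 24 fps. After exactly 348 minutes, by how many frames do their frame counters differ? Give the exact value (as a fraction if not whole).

348 min = 20880 s.
A emits 24000/1001 × 20880 = 501120000/1001 frames; B emits 24 × 20880 = 501120.
Difference = 501120/1001 frames (≈ 500.6194); B is ahead of A.

501120/1001 frames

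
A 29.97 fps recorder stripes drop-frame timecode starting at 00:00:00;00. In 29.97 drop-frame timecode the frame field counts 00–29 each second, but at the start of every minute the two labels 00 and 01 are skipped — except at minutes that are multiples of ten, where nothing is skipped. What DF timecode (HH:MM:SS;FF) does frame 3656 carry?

Each 10-minute DF block holds 10 × 60 × 30 − 9 × 2 = 17982 frames. 3656 ÷ 17982 → 0 full blocks, remainder 3656.
Within the partial block the first minute is 1800 frames and each further minute 1798, so 2 further minute boundaries passed. Total skipped labels = 18 × 0 + 2 × 2 = 4.
Non-drop label index = 3656 + 4 = 3660; at 30 labels/s that is 00:02:02:00, i.e. DF 00:02:02;00.

00:02:02;00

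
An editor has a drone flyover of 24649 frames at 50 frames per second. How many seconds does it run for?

Running time = 24649 / (50) = 492.98 s.

492.98 seconds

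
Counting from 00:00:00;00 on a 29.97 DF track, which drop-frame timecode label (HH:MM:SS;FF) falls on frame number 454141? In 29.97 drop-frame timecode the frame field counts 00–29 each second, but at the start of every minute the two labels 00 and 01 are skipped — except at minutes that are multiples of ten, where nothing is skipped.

Ten DF minutes hold 17982 frames, so frame 454141 lies in block 25 (frames 449550–467531) with 4591 frames into that block.
The block's first minute is 1800 frames and the rest 1798 each; 4591 frames reaches minute 2, so 25 × 18 + 2 × 2 = 454 labels have been skipped so far.
Adding those back, label number 454141 + 454 = 454595 at 30 labels/s is 15153 s + 5 f = 4 h 12 min 33 s frame 5, i.e. 04:12:33;05.

04:12:33;05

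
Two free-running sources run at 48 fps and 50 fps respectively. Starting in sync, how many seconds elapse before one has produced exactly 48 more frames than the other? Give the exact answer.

24 seconds

The gap grows by |50 − 48| = 2 frames per second.
Time for a 48-frame gap: 48 ÷ (2) = 24 s.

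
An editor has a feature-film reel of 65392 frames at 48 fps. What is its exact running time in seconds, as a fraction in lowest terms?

Running time = 65392 ÷ (48) = 65392 × 1/48 = 4087/3 s.

4087/3 seconds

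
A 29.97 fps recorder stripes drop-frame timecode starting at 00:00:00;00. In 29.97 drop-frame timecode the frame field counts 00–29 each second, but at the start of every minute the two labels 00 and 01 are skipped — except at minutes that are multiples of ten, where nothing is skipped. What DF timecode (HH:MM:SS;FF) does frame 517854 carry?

04:47:59;02

Each 10-minute DF block holds 10 × 60 × 30 − 9 × 2 = 17982 frames. 517854 ÷ 17982 → 28 full blocks, remainder 14358.
Within the partial block the first minute is 1800 frames and each further minute 1798, so 7 further minute boundaries passed. Total skipped labels = 18 × 28 + 2 × 7 = 518.
Non-drop label index = 517854 + 518 = 518372; at 30 labels/s that is 04:47:59:02, i.e. DF 04:47:59;02.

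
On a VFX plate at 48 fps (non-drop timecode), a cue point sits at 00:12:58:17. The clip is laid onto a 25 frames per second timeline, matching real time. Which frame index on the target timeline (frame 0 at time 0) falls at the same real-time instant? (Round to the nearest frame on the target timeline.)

frame 19459

Source frame index: (0×3600 + 12×60 + 58) × 48 + 17 = 37361.
Real time: 37361 / (48) = 37361/48 s.
Target frame: (37361/48) × (25) = 934025/48 ≈ 19458.854 → 19459.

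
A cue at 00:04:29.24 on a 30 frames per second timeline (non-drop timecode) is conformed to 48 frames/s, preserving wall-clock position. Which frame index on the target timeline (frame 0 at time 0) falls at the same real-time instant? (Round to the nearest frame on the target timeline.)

Source frame index: (0×3600 + 4×60 + 29) × 30 + 24 = 8094.
Real time: 8094 / (30) = 1349/5 s.
Target frame: (1349/5) × (48) = 64752/5 ≈ 12950.400 → 12950.

frame 12950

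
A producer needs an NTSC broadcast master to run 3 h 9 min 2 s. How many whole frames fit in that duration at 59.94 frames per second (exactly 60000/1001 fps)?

679840 frames

3 h 9 min 2 s = 11342 s.
Frames = 11342 × 60000/1001 = 680520000/1001 ≈ 679840.1598.
Complete frames: 679840.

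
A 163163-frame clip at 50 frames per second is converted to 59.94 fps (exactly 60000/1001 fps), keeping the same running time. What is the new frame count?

Target frames = source frames × (target rate / source rate) = 163163 × (60000/1001)/(50) = 163163 × 1200/1001 = 195600.

195600 frames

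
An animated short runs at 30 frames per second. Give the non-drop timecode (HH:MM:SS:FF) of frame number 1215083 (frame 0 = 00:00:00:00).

1215083 ÷ 30 = 40502 full seconds, remainder 23 frames.
40502 s = 11 h 15 min 2 s.
Timecode: 11:15:02:23.

11:15:02:23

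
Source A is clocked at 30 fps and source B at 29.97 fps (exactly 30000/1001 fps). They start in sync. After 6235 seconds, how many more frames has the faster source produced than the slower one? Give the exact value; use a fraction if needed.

187050/1001 frames

A emits 30 × 6235 = 187050 frames; B emits 30000/1001 × 6235 = 187050000/1001.
Difference = 187050/1001 frames (≈ 186.8631); B is behind A.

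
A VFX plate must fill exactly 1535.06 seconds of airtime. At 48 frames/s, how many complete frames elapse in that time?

73682 frames

Frames = 1535.06 × 48 = 1842072/25 ≈ 73682.8800.
Complete frames: 73682.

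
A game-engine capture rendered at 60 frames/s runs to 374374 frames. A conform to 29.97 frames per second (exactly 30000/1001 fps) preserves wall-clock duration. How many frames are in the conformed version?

187000 frames

Target frames = source frames × (target rate / source rate) = 374374 × (30000/1001)/(60) = 374374 × 500/1001 = 187000.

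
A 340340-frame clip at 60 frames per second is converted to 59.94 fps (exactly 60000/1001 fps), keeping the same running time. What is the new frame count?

340000 frames

Target frames = source frames × (target rate / source rate) = 340340 × (60000/1001)/(60) = 340340 × 1000/1001 = 340000.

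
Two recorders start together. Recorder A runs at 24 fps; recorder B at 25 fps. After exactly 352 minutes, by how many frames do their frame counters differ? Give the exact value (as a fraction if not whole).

352 min = 21120 s.
A emits 24 × 21120 = 506880 frames; B emits 25 × 21120 = 528000.
Difference = 21120 frames; B is ahead of A.

21120 frames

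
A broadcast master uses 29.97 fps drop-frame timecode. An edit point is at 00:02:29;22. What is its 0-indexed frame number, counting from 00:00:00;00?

4488

Complete 10-minute blocks: 0, each 17982 frames → 0.
Remaining 2 whole minutes in the current block: 1800 + 1 × 1798 = 3598 frames.
Within the current minute: 29 × 30 + 22 − 2 = 890 (labels ;00/;01 skipped at this minute). Total = 0 + 3598 + 890 = 4488.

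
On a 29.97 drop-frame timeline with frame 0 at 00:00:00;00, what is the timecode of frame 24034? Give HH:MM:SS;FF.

Each 10-minute DF block holds 10 × 60 × 30 − 9 × 2 = 17982 frames. 24034 ÷ 17982 → 1 full block, remainder 6052.
Within the partial block the first minute is 1800 frames and each further minute 1798, so 3 further minute boundaries passed. Total skipped labels = 18 × 1 + 2 × 3 = 24.
Non-drop label index = 24034 + 24 = 24058; at 30 labels/s that is 00:13:21:28, i.e. DF 00:13:21;28.

00:13:21;28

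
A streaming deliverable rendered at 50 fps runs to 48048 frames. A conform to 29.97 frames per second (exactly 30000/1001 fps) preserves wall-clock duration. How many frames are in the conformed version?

28800 frames

Target frames = source frames × (target rate / source rate) = 48048 × (30000/1001)/(50) = 48048 × 600/1001 = 28800.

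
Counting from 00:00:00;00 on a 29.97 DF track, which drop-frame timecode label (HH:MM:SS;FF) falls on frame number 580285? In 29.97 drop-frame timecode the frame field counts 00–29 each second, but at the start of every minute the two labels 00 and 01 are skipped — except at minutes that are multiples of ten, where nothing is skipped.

05:22:42;05

Ten DF minutes hold 17982 frames, so frame 580285 lies in block 32 (frames 575424–593405) with 4861 frames into that block.
The block's first minute is 1800 frames and the rest 1798 each; 4861 frames reaches minute 2, so 32 × 18 + 2 × 2 = 580 labels have been skipped so far.
Adding those back, label number 580285 + 580 = 580865 at 30 labels/s is 19362 s + 5 f = 5 h 22 min 42 s frame 5, i.e. 05:22:42;05.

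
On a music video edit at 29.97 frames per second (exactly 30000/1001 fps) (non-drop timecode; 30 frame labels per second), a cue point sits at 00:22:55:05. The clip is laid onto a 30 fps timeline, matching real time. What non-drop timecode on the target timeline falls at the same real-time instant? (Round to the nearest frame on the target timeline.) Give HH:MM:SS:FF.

Source frame index: (0×3600 + 22×60 + 55) × 30 + 5 = 41255.
Real time: 41255 / (30000/1001) = 8259251/6000 s.
Target frame: (8259251/6000) × (30) = 8259251/200 ≈ 41296.255 → 41296.
At 30 labels/s: frame 41296 → 00:22:56:16.

00:22:56:16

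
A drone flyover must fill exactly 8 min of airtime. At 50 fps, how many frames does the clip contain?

24000 frames

8 min = 480 s.
Frames = 480 × 50 = 24000.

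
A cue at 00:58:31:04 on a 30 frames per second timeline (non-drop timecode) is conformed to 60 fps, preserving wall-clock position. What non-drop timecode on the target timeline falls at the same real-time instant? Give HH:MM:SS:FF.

Source frame index: (0×3600 + 58×60 + 31) × 30 + 4 = 105334.
Real time: 105334 / (30) = 52667/15 s.
Target frame: (52667/15) × (60) = 210668.
At 60 labels/s: frame 210668 → 00:58:31:08.

00:58:31:08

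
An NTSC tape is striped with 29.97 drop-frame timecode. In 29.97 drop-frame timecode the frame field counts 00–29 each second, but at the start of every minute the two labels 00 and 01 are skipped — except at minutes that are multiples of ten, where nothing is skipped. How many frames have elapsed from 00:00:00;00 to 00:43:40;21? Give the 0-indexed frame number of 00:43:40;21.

As if non-drop at 30 labels/s: (0 × 3600 + 43 × 60 + 40) × 30 + 21 = 78621.
Minute boundaries passed: 43; those not divisible by 10: 43 − 4 = 39; dropped labels = 2 × 39 = 78.
Actual frame index = 78621 − 78 = 78543.

78543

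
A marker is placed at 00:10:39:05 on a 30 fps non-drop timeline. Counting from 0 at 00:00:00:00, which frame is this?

Total seconds to the label: (0 × 3600 + 10 × 60 + 39) = 639.
Frame index = 639 × 30 + 5 = 19175.

19175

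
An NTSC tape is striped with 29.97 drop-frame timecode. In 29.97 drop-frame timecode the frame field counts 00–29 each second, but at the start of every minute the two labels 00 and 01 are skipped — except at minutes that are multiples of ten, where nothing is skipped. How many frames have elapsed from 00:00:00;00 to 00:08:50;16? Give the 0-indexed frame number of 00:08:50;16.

15900

As if non-drop at 30 labels/s: (0 × 3600 + 8 × 60 + 50) × 30 + 16 = 15916.
Minute boundaries passed: 8; those not divisible by 10: 8 − 0 = 8; dropped labels = 2 × 8 = 16.
Actual frame index = 15916 − 16 = 15900.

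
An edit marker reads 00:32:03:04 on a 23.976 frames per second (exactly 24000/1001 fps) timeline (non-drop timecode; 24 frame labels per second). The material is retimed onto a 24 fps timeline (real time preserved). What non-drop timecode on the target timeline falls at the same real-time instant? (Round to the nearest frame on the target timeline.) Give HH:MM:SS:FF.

Source frame index: (0×3600 + 32×60 + 3) × 24 + 4 = 46156.
Real time: 46156 / (24000/1001) = 11550539/6000 s.
Target frame: (11550539/6000) × (24) = 11550539/250 ≈ 46202.156 → 46202.
At 24 labels/s: frame 46202 → 00:32:05:02.

00:32:05:02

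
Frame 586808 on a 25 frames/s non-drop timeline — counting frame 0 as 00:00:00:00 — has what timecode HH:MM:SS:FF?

06:31:12:08

586808 ÷ 25 = 23472 full seconds, remainder 8 frames.
23472 s = 6 h 31 min 12 s.
Timecode: 06:31:12:08.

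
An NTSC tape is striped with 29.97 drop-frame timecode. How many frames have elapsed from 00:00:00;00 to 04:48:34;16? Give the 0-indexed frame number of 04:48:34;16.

As if non-drop at 30 labels/s: (4 × 3600 + 48 × 60 + 34) × 30 + 16 = 519436.
Minute boundaries passed: 288; those not divisible by 10: 288 − 28 = 260; dropped labels = 2 × 260 = 520.
Actual frame index = 519436 − 520 = 518916.

518916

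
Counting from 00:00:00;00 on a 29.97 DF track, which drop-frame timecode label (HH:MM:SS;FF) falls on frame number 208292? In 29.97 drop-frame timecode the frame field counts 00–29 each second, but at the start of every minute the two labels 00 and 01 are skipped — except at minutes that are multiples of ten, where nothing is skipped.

01:55:50;00

Each 10-minute DF block holds 10 × 60 × 30 − 9 × 2 = 17982 frames. 208292 ÷ 17982 → 11 full blocks, remainder 10490.
Within the partial block the first minute is 1800 frames and each further minute 1798, so 5 further minute boundaries passed. Total skipped labels = 18 × 11 + 2 × 5 = 208.
Non-drop label index = 208292 + 208 = 208500; at 30 labels/s that is 01:55:50:00, i.e. DF 01:55:50;00.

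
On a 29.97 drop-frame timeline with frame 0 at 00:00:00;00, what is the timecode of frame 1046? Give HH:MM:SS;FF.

00:00:34;26

Each 10-minute DF block holds 10 × 60 × 30 − 9 × 2 = 17982 frames. 1046 ÷ 17982 → 0 full blocks, remainder 1046.
Within the partial block the first minute is 1800 frames and each further minute 1798, so 0 further minute boundaries passed. Total skipped labels = 18 × 0 + 2 × 0 = 0.
Non-drop label index = 1046 + 0 = 1046; at 30 labels/s that is 00:00:34:26, i.e. DF 00:00:34;26.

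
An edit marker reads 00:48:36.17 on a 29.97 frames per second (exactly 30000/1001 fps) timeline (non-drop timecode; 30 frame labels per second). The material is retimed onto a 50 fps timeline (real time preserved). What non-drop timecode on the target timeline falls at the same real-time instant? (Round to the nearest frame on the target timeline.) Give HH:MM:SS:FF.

00:48:39:24

Source frame index: (0×3600 + 48×60 + 36) × 30 + 17 = 87497.
Real time: 87497 / (30000/1001) = 87584497/30000 s.
Target frame: (87584497/30000) × (50) = 87584497/600 ≈ 145974.162 → 145974.
At 50 labels/s: frame 145974 → 00:48:39:24.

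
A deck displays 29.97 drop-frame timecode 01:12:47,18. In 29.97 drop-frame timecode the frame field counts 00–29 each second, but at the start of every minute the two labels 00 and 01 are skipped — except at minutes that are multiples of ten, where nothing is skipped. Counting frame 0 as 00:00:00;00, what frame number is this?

Complete 10-minute blocks: 7, each 17982 frames → 125874.
Remaining 2 whole minutes in the current block: 1800 + 1 × 1798 = 3598 frames.
Within the current minute: 47 × 30 + 18 − 2 = 1426 (labels ;00/;01 skipped at this minute). Total = 125874 + 3598 + 1426 = 130898.

130898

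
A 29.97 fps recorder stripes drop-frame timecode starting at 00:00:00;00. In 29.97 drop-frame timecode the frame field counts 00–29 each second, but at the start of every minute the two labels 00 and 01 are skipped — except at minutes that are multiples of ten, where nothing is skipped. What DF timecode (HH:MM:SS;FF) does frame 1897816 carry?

Each 10-minute DF block holds 10 × 60 × 30 − 9 × 2 = 17982 frames. 1897816 ÷ 17982 → 105 full blocks, remainder 9706.
Within the partial block the first minute is 1800 frames and each further minute 1798, so 5 further minute boundaries passed. Total skipped labels = 18 × 105 + 2 × 5 = 1900.
Non-drop label index = 1897816 + 1900 = 1899716; at 30 labels/s that is 17:35:23:26, i.e. DF 17:35:23;26.

17:35:23;26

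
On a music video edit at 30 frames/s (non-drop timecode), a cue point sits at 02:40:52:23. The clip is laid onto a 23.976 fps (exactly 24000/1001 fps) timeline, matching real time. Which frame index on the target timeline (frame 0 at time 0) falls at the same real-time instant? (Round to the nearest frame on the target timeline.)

frame 231435

Source frame index: (2×3600 + 40×60 + 52) × 30 + 23 = 289583.
Real time: 289583 / (30) = 289583/30 s.
Target frame: (289583/30) × (24000/1001) = 33095200/143 ≈ 231434.965 → 231435.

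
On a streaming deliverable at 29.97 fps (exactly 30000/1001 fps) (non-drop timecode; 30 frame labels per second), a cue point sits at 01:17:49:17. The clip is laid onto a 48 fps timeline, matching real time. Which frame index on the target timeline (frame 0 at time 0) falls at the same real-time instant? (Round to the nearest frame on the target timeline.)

frame 224363

Source frame index: (1×3600 + 17×60 + 49) × 30 + 17 = 140087.
Real time: 140087 / (30000/1001) = 140227087/30000 s.
Target frame: (140227087/30000) × (48) = 140227087/625 ≈ 224363.339 → 224363.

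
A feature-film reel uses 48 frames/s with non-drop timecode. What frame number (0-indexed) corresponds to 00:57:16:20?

Total seconds to the label: (0 × 3600 + 57 × 60 + 16) = 3436.
Frame index = 3436 × 48 + 20 = 164948.

164948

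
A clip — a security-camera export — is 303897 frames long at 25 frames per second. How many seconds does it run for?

Running time = 303897 / (25) = 12155.88 s.

12155.88 seconds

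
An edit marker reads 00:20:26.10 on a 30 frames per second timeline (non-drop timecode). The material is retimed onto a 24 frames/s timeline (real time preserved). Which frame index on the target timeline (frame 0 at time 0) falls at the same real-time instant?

frame 29432

Source frame index: (0×3600 + 20×60 + 26) × 30 + 10 = 36790.
Real time: 36790 / (30) = 3679/3 s.
Target frame: (3679/3) × (24) = 29432.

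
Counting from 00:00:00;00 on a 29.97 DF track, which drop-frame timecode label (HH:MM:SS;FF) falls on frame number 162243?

Each 10-minute DF block holds 10 × 60 × 30 − 9 × 2 = 17982 frames. 162243 ÷ 17982 → 9 full blocks, remainder 405.
Within the partial block the first minute is 1800 frames and each further minute 1798, so 0 further minute boundaries passed. Total skipped labels = 18 × 9 + 2 × 0 = 162.
Non-drop label index = 162243 + 162 = 162405; at 30 labels/s that is 01:30:13:15, i.e. DF 01:30:13;15.

01:30:13;15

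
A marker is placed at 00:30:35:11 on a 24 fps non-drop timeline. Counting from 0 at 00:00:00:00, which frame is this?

44051

Total seconds to the label: (0 × 3600 + 30 × 60 + 35) = 1835.
Frame index = 1835 × 24 + 11 = 44051.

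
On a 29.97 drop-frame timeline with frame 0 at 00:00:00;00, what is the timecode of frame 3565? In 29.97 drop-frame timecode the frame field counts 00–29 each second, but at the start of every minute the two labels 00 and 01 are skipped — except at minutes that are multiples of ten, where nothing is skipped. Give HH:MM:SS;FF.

00:01:58;27

Ten DF minutes hold 17982 frames, so frame 3565 lies in block 0 (frames 0–17981) with 3565 frames into that block.
The block's first minute is 1800 frames and the rest 1798 each; 3565 frames reaches minute 1, so 0 × 18 + 1 × 2 = 2 labels have been skipped so far.
Adding those back, label number 3565 + 2 = 3567 at 30 labels/s is 118 s + 27 f = 0 h 1 min 58 s frame 27, i.e. 00:01:58;27.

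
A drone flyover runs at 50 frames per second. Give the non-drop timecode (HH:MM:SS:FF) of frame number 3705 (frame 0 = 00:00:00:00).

3705 ÷ 50 = 74 full seconds, remainder 5 frames.
74 s = 0 h 1 min 14 s.
Timecode: 00:01:14:05.

00:01:14:05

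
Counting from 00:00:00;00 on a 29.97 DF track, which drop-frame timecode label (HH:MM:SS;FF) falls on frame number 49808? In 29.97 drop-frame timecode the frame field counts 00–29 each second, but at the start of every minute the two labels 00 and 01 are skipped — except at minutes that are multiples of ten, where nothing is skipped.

00:27:41;28

Ten DF minutes hold 17982 frames, so frame 49808 lies in block 2 (frames 35964–53945) with 13844 frames into that block.
The block's first minute is 1800 frames and the rest 1798 each; 13844 frames reaches minute 7, so 2 × 18 + 7 × 2 = 50 labels have been skipped so far.
Adding those back, label number 49808 + 50 = 49858 at 30 labels/s is 1661 s + 28 f = 0 h 27 min 41 s frame 28, i.e. 00:27:41;28.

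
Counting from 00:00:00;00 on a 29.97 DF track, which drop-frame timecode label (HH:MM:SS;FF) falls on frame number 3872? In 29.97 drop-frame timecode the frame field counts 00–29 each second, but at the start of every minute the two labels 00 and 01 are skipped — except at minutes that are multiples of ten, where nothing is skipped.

00:02:09;06

Each 10-minute DF block holds 10 × 60 × 30 − 9 × 2 = 17982 frames. 3872 ÷ 17982 → 0 full blocks, remainder 3872.
Within the partial block the first minute is 1800 frames and each further minute 1798, so 2 further minute boundaries passed. Total skipped labels = 18 × 0 + 2 × 2 = 4.
Non-drop label index = 3872 + 4 = 3876; at 30 labels/s that is 00:02:09:06, i.e. DF 00:02:09;06.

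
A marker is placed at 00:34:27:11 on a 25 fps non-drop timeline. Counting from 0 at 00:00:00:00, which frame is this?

frame 51686

Total seconds to the label: (0 × 3600 + 34 × 60 + 27) = 2067.
Frame index = 2067 × 25 + 11 = 51686.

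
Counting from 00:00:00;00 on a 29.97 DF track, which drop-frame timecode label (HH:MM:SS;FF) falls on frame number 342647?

Each 10-minute DF block holds 10 × 60 × 30 − 9 × 2 = 17982 frames. 342647 ÷ 17982 → 19 full blocks, remainder 989.
Within the partial block the first minute is 1800 frames and each further minute 1798, so 0 further minute boundaries passed. Total skipped labels = 18 × 19 + 2 × 0 = 342.
Non-drop label index = 342647 + 342 = 342989; at 30 labels/s that is 03:10:32:29, i.e. DF 03:10:32;29.

03:10:32;29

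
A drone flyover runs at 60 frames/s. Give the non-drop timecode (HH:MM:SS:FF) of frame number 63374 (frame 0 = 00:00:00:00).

00:17:36:14

63374 ÷ 60 = 1056 full seconds, remainder 14 frames.
1056 s = 0 h 17 min 36 s.
Timecode: 00:17:36:14.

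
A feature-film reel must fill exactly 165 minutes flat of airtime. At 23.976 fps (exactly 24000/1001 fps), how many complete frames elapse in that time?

165 min = 9900 s.
Frames = 9900 × 24000/1001 = 21600000/91 ≈ 237362.6374.
Complete frames: 237362.

237362 frames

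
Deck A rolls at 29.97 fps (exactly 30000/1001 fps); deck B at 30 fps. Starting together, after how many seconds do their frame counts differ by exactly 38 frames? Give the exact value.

The gap grows by |30 − 30000/1001| = 30/1001 frames per second.
Time for a 38-frame gap: 38 ÷ (30/1001) = 19019/15 s.

19019/15 seconds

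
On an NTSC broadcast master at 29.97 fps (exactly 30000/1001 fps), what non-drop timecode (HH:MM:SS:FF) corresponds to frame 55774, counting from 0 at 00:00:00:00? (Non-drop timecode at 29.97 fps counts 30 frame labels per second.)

55774 ÷ 30 = 1859 full seconds, remainder 4 frames.
1859 s = 0 h 30 min 59 s.
Timecode: 00:30:59:04.

00:30:59:04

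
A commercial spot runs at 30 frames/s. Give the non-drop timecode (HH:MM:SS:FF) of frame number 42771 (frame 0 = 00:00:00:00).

00:23:45:21

42771 ÷ 30 = 1425 full seconds, remainder 21 frames.
1425 s = 0 h 23 min 45 s.
Timecode: 00:23:45:21.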